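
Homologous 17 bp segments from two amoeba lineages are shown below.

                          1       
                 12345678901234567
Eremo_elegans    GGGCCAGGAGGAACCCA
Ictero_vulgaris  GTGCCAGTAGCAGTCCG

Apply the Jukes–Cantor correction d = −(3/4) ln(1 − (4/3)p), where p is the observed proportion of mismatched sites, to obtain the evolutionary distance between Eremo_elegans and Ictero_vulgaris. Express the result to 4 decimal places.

Differing sites — 2:G/T; 8:G/T; 11:G/C; 13:A/G; 14:C/T; 17:A/G.
p = 6/17 = 0.352941.
d = −0.75 · ln(1 − (4/3)·0.352941) = −0.75 · ln(0.529412) = −0.75 · (-0.635988) = 0.4770.

0.4770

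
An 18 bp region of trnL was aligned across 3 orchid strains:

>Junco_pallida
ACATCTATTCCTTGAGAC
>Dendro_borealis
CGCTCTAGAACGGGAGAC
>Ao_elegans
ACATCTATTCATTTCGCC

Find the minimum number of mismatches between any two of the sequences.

4

Pairwise Hamming distances:
  Junco_pallida vs Dendro_borealis: 8
  Junco_pallida vs Ao_elegans: 4
  Dendro_borealis vs Ao_elegans: 12
The smallest is 4, between Junco_pallida and Ao_elegans.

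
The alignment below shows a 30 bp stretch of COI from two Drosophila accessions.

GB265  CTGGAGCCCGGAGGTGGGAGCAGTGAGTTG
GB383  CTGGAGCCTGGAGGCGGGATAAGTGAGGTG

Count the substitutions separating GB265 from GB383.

5

Differing sites — 9:C/T; 15:T/C; 20:G/T; 21:C/A; 28:T/G.
That gives 5 mismatches out of 30 aligned sites, so the Hamming distance is 5.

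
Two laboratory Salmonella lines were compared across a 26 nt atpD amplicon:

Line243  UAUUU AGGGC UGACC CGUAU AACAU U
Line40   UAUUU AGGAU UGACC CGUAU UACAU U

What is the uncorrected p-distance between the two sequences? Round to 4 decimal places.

0.1154

Mismatches occur at site 9 (G↔A), site 10 (C↔U), site 21 (A↔U).
There are 3 differences over 26 sites, so p = 3/26 = 0.1154.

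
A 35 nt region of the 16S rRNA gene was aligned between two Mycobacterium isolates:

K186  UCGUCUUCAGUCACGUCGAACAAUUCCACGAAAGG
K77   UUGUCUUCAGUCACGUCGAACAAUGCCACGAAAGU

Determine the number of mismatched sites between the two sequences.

Differing sites — 2:C/U; 25:U/G; 35:G/U.
That gives 3 mismatches out of 35 aligned sites, so the Hamming distance is 3.

3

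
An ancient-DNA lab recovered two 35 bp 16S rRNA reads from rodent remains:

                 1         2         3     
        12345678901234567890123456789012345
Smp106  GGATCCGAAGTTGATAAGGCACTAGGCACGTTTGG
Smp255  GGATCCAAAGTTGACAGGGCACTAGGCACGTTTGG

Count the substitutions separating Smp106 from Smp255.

The sequences differ at positions 7 (G/A), 15 (T/C), 17 (A/G).
That gives 3 mismatches out of 35 aligned sites, so the Hamming distance is 3.

3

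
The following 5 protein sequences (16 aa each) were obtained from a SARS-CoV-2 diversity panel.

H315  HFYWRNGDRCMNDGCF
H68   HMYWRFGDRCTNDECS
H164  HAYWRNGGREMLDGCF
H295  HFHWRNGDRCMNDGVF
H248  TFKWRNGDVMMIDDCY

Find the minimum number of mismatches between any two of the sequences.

Pairwise Hamming distances:
  H315 vs H68: 5
  H315 vs H164: 4
  H315 vs H295: 2
  H315 vs H248: 7
  H68 vs H164: 8
  H68 vs H295: 7
  H68 vs H248: 10
  H164 vs H295: 6
  H164 vs H248: 9
  H295 vs H248: 8
The smallest is 2, between H315 and H295.

2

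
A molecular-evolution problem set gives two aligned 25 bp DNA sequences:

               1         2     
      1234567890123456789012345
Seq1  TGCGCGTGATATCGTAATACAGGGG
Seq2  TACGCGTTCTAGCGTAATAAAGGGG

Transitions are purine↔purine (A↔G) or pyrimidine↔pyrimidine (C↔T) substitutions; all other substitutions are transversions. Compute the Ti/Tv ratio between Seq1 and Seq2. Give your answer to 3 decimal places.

The sequences differ at positions 2 (G/A, transition), 8 (G/T, transversion), 9 (A/C, transversion), 12 (T/G, transversion), 20 (C/A, transversion).
Of the 5 differences, 1 transition and 4 transversions, so Ti/Tv = 1/4 = 0.250.

0.250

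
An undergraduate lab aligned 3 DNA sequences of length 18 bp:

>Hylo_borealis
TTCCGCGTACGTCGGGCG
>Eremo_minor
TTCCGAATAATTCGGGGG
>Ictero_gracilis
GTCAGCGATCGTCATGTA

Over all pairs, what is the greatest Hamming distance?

12

Pairwise Hamming distances:
  Hylo_borealis vs Eremo_minor: 5
  Hylo_borealis vs Ictero_gracilis: 8
  Eremo_minor vs Ictero_gracilis: 12
The largest is 12, between Eremo_minor and Ictero_gracilis.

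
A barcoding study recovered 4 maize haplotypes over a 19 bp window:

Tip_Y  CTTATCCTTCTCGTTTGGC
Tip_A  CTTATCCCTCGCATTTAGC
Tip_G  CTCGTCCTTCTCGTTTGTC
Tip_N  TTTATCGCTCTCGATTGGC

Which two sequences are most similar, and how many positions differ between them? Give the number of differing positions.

Pairwise Hamming distances:
  Tip_Y vs Tip_A: 4
  Tip_Y vs Tip_G: 3
  Tip_Y vs Tip_N: 4
  Tip_A vs Tip_G: 7
  Tip_A vs Tip_N: 6
  Tip_G vs Tip_N: 7
The smallest is 3, between Tip_Y and Tip_G.

3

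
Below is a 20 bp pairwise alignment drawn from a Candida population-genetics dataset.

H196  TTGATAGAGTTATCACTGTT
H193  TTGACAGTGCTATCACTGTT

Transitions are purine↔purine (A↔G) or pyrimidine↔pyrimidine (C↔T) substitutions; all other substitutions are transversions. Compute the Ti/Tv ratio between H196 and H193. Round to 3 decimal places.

2.000

Differing sites — 5:T/C (Ti); 8:A/T (Tv); 10:T/C (Ti).
Of the 3 differences, 2 transitions and 1 transversion, so Ti/Tv = 2/1 = 2.000.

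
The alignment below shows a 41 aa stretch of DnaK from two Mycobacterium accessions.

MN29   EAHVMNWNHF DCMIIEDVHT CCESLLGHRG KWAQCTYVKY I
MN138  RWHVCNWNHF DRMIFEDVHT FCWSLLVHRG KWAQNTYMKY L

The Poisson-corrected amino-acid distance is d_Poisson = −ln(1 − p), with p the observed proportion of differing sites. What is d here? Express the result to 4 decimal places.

The sequences differ at positions 1 (E/R), 2 (A/W), 5 (M/C), 12 (C/R), 15 (I/F), 21 (C/F), 23 (E/W), 27 (G/V), 35 (C/N), 38 (V/M), 41 (I/L).
p = 11/41 = 0.268293.
d = −ln(1 − 0.268293) = −ln(0.731707) = 0.3124.

0.3124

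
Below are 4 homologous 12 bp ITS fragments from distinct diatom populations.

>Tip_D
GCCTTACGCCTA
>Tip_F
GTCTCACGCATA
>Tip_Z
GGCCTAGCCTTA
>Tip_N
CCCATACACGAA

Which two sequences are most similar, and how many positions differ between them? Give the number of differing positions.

3

Pairwise Hamming distances:
  Tip_D vs Tip_F: 3
  Tip_D vs Tip_Z: 5
  Tip_D vs Tip_N: 5
  Tip_F vs Tip_Z: 6
  Tip_F vs Tip_N: 7
  Tip_Z vs Tip_N: 7
The smallest is 3, between Tip_D and Tip_F.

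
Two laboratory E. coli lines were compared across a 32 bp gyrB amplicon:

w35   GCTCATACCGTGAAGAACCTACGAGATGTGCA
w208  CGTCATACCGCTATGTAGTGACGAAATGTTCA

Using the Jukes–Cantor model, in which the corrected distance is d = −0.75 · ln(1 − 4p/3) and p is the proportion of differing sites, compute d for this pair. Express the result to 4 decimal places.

0.4598

Mismatches occur at site 1 (G↔C), site 2 (C↔G), site 11 (T↔C), site 12 (G↔T), site 14 (A↔T), site 16 (A↔T), site 18 (C↔G), site 19 (C↔T), site 20 (T↔G), site 25 (G↔A), site 30 (G↔T).
p = 11/32 = 0.343750.
d = −0.75 · ln(1 − (4/3)·0.343750) = −0.75 · ln(0.541667) = −0.75 · (-0.613104) = 0.4598.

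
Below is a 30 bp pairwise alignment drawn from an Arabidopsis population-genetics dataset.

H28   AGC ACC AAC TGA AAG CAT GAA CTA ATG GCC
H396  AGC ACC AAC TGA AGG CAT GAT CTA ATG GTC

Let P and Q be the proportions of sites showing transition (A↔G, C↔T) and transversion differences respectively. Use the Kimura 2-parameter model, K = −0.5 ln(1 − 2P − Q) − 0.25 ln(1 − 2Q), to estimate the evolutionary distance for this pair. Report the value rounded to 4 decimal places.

The sequences differ at positions 14 (A/G, transition), 21 (A/T, transversion), 29 (C/T, transition).
Of the 3 differences, 2 transitions and 1 transversion over 30 sites: P = 2/30 = 0.066667, Q = 1/30 = 0.033333.
d = −0.5·ln(0.833333) − 0.25·ln(0.933334) = −0.5·(-0.182322) − 0.25·(-0.068992) = 0.1084.

0.1084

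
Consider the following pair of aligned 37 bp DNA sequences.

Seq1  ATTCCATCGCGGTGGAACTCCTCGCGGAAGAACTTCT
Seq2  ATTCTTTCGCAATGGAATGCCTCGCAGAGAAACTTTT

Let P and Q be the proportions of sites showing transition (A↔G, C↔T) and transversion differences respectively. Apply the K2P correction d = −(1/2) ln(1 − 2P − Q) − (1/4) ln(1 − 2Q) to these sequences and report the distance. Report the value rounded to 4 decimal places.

0.3618

Differing sites — 5:C/T (Ti); 6:A/T (Tv); 11:G/A (Ti); 12:G/A (Ti); 18:C/T (Ti); 19:T/G (Tv); 26:G/A (Ti); 29:A/G (Ti); 30:G/A (Ti); 36:C/T (Ti).
Of the 10 differences, 8 transitions and 2 transversions over 37 sites: P = 8/37 = 0.216216, Q = 2/37 = 0.054054.
d = −0.5·ln(0.513514) − 0.25·ln(0.891892) = −0.5·(-0.666478) − 0.25·(-0.114410) = 0.3618.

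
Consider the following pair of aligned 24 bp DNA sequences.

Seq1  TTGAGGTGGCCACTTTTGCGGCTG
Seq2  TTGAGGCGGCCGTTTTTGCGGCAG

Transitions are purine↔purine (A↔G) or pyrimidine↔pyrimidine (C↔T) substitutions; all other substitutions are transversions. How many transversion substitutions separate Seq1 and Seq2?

1

Differing sites — 7:T/C (Ti); 12:A/G (Ti); 13:C/T (Ti); 23:T/A (Tv).
Of the 4 differences, 3 transitions and 1 transversion, so the answer is 1.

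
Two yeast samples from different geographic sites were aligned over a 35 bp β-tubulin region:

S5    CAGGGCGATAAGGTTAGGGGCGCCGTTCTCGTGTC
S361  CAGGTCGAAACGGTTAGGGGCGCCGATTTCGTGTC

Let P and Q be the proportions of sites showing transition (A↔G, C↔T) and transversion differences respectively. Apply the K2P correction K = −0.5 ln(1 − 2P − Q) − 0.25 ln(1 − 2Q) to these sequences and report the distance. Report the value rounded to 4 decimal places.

Differing sites — 5:G/T (Tv); 9:T/A (Tv); 11:A/C (Tv); 26:T/A (Tv); 28:C/T (Ti).
Of the 5 differences, 1 transition and 4 transversions over 35 sites: P = 1/35 = 0.028571, Q = 4/35 = 0.114286.
d = −0.5·ln(0.828572) − 0.25·ln(0.771428) = −0.5·(-0.188052) − 0.25·(-0.259512) = 0.1589.

0.1589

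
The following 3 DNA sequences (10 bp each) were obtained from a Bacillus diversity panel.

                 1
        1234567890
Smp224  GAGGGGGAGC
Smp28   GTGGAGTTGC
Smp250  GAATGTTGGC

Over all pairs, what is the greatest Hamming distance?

6

Pairwise Hamming distances:
  Smp224 vs Smp28: 4
  Smp224 vs Smp250: 5
  Smp28 vs Smp250: 6
The largest is 6, between Smp28 and Smp250.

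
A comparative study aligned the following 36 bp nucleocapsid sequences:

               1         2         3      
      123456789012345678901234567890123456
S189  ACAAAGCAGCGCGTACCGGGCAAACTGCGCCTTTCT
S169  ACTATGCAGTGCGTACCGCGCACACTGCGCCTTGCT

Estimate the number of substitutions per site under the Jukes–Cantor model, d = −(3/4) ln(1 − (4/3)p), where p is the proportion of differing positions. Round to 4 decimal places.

The sequences differ at positions 3 (A/T), 5 (A/T), 10 (C/T), 19 (G/C), 23 (A/C), 34 (T/G).
p = 6/36 = 0.166667.
d = −0.75 · ln(1 − (4/3)·0.166667) = −0.75 · ln(0.777777) = −0.75 · (-0.251315) = 0.1885.

0.1885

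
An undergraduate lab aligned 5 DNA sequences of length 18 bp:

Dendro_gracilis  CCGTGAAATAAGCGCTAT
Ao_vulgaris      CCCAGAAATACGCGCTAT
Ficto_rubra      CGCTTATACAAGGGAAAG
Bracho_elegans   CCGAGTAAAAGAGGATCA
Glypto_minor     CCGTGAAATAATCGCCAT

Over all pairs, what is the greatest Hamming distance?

12

Pairwise Hamming distances:
  Dendro_gracilis vs Ao_vulgaris: 3
  Dendro_gracilis vs Ficto_rubra: 9
  Dendro_gracilis vs Bracho_elegans: 9
  Dendro_gracilis vs Glypto_minor: 2
  Ao_vulgaris vs Ficto_rubra: 10
  Ao_vulgaris vs Bracho_elegans: 9
  Ao_vulgaris vs Glypto_minor: 5
  Ficto_rubra vs Bracho_elegans: 12
  Ficto_rubra vs Glypto_minor: 10
  Bracho_elegans vs Glypto_minor: 10
The largest is 12, between Ficto_rubra and Bracho_elegans.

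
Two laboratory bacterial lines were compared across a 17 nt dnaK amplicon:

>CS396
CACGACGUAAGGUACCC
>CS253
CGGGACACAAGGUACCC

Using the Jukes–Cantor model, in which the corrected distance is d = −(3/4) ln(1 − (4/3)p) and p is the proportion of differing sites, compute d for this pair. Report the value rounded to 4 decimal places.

The sequences differ at positions 2 (A/G), 3 (C/G), 7 (G/A), 8 (U/C).
p = 4/17 = 0.235294.
d = −0.75 · ln(1 − (4/3)·0.235294) = −0.75 · ln(0.686275) = −0.75 · (-0.376477) = 0.2824.

0.2824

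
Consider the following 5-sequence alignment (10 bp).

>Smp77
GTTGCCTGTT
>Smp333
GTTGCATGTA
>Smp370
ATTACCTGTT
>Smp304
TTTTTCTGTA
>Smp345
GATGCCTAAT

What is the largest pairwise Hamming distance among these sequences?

Pairwise Hamming distances:
  Smp77 vs Smp333: 2
  Smp77 vs Smp370: 2
  Smp77 vs Smp304: 4
  Smp77 vs Smp345: 3
  Smp333 vs Smp370: 4
  Smp333 vs Smp304: 4
  Smp333 vs Smp345: 5
  Smp370 vs Smp304: 4
  Smp370 vs Smp345: 5
  Smp304 vs Smp345: 7
The largest is 7, between Smp304 and Smp345.

7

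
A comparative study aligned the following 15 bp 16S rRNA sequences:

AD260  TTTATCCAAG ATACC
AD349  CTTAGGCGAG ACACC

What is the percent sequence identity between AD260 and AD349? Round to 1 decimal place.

The sequences differ at positions 1 (T/C), 5 (T/G), 6 (C/G), 8 (A/G), 12 (T/C).
10 of the 15 sites match, so the percent identity is 10/15 × 100 = 66.7%.

66.7%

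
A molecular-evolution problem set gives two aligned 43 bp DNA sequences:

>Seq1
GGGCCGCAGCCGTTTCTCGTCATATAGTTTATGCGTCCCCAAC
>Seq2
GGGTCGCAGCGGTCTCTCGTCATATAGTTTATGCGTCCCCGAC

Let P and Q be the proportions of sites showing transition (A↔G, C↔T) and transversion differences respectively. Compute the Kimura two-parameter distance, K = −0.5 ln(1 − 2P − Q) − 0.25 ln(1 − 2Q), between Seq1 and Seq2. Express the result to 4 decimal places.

Mismatches occur at site 4 (C/T, transition), site 11 (C/G, transversion), site 14 (T/C, transition), site 41 (A/G, transition).
Of the 4 differences, 3 transitions and 1 transversion over 43 sites: P = 3/43 = 0.069767, Q = 1/43 = 0.023256.
d = −0.5·ln(0.837210) − 0.25·ln(0.953488) = −0.5·(-0.177680) − 0.25·(-0.047628) = 0.1007.

0.1007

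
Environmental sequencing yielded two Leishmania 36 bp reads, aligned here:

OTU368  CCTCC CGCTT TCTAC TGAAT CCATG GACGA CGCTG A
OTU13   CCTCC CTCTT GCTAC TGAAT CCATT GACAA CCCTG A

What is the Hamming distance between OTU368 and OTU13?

Differing sites — 7:G/T; 11:T/G; 25:G/T; 29:G/A; 32:G/C.
That gives 5 mismatches out of 36 aligned sites, so the Hamming distance is 5.

5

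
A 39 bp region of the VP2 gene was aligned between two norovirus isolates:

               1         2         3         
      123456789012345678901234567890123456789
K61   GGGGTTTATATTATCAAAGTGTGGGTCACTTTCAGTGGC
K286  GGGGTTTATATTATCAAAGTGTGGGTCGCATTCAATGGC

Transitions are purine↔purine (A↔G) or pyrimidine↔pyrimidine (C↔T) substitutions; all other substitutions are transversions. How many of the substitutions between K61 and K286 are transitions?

The sequences differ at positions 28 (A/G, transition), 30 (T/A, transversion), 35 (G/A, transition).
Of the 3 differences, 2 transitions and 1 transversion, so the answer is 2.

2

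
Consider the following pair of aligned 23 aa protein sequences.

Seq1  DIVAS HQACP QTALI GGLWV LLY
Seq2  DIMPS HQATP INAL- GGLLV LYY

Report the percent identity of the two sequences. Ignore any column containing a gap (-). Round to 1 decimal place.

Excluding the 1 gap column leaves 22 comparable sites.
Mismatches occur at site 3 (V→M), site 4 (A→P), site 9 (C→T), site 11 (Q→I), site 12 (T→N), site 19 (W→L), site 22 (L→Y).
15 of the 22 comparable sites match, so the percent identity is 15/22 × 100 = 68.2%.

68.2%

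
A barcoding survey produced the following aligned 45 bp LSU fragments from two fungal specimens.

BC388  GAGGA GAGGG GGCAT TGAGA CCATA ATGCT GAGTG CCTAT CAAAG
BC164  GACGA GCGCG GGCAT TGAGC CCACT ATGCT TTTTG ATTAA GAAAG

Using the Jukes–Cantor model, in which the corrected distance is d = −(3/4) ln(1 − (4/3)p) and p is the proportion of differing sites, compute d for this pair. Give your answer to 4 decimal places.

Mismatches occur at site 3 (G/C), site 7 (A/C), site 9 (G/C), site 20 (A/C), site 24 (T/C), site 25 (A/T), site 31 (G/T), site 32 (A/T), site 33 (G/T), site 36 (C/A), site 37 (C/T), site 40 (T/A), site 41 (C/G).
p = 13/45 = 0.288889.
d = −0.75 · ln(1 − (4/3)·0.288889) = −0.75 · ln(0.614815) = −0.75 · (-0.486434) = 0.3648.

0.3648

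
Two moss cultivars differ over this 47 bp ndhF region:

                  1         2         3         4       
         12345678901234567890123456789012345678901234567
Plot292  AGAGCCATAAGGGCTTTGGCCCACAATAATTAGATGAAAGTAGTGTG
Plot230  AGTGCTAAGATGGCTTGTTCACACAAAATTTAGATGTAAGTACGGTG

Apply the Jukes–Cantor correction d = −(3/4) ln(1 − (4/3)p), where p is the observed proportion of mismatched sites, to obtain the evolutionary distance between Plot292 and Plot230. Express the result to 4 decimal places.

0.3796

Differing sites — 3:A/T; 6:C/T; 8:T/A; 9:A/G; 11:G/T; 17:T/G; 18:G/T; 19:G/T; 21:C/A; 27:T/A; 29:A/T; 37:A/T; 43:G/C; 44:T/G.
p = 14/47 = 0.297872.
d = −0.75 · ln(1 − (4/3)·0.297872) = −0.75 · ln(0.602837) = −0.75 · (-0.506108) = 0.3796.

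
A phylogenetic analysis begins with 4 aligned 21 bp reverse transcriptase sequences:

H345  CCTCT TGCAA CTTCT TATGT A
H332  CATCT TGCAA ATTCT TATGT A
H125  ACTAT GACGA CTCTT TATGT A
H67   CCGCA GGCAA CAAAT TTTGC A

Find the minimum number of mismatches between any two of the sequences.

Pairwise Hamming distances:
  H345 vs H332: 2
  H345 vs H125: 7
  H345 vs H67: 8
  H332 vs H125: 9
  H332 vs H67: 10
  H125 vs H67: 11
The smallest is 2, between H345 and H332.

2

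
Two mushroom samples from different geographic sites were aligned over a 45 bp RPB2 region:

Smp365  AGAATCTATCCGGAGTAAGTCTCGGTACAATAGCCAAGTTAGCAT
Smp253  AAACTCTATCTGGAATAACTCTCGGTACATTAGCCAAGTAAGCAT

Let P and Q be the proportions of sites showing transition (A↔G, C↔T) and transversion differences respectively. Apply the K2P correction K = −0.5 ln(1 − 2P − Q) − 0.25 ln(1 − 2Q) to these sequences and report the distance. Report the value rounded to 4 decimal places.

0.1746

The sequences differ at positions 2 (G/A, transition), 4 (A/C, transversion), 11 (C/T, transition), 15 (G/A, transition), 19 (G/C, transversion), 30 (A/T, transversion), 40 (T/A, transversion).
Of the 7 differences, 3 transitions and 4 transversions over 45 sites: P = 3/45 = 0.066667, Q = 4/45 = 0.088889.
d = −0.5·ln(0.777777) − 0.25·ln(0.822222) = −0.5·(-0.251315) − 0.25·(-0.195745) = 0.1746.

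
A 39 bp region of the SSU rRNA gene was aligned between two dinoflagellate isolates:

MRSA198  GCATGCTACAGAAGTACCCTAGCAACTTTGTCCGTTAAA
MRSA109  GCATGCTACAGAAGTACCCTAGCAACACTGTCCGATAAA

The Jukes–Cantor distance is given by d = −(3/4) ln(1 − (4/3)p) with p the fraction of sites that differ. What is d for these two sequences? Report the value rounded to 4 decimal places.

0.0812

The sequences differ at positions 27 (T/A), 28 (T/C), 35 (T/A).
p = 3/39 = 0.076923.
d = −0.75 · ln(1 − (4/3)·0.076923) = −0.75 · ln(0.897436) = −0.75 · (-0.108213) = 0.0812.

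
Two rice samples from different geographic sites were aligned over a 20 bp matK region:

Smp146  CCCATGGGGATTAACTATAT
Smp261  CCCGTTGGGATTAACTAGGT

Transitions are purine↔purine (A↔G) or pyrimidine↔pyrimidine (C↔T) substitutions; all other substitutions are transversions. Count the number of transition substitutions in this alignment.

Differing sites — 4:A/G (Ti); 6:G/T (Tv); 18:T/G (Tv); 19:A/G (Ti).
Of the 4 differences, 2 transitions and 2 transversions, so the answer is 2.

2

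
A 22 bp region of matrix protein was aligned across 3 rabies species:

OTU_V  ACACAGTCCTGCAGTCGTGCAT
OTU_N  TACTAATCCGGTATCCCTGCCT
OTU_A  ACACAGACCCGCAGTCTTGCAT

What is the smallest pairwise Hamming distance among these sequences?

3

Pairwise Hamming distances:
  OTU_V vs OTU_N: 11
  OTU_V vs OTU_A: 3
  OTU_N vs OTU_A: 12
The smallest is 3, between OTU_V and OTU_A.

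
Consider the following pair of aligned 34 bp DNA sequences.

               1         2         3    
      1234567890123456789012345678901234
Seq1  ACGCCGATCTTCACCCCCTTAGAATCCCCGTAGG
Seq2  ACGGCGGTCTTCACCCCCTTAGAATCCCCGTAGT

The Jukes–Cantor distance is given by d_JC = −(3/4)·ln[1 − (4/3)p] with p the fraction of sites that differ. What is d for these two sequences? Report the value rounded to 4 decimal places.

0.0939

The sequences differ at positions 4 (C/G), 7 (A/G), 34 (G/T).
p = 3/34 = 0.088235.
d = −0.75 · ln(1 − (4/3)·0.088235) = −0.75 · ln(0.882353) = −0.75 · (-0.125163) = 0.0939.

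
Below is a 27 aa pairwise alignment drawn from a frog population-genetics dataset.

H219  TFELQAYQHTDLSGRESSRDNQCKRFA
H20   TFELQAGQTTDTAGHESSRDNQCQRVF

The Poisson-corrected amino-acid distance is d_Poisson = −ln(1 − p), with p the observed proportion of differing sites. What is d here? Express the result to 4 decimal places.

0.3514

Mismatches occur at site 7 (Y→G), site 9 (H→T), site 12 (L→T), site 13 (S→A), site 15 (R→H), site 24 (K→Q), site 26 (F→V), site 27 (A→F).
p = 8/27 = 0.296296.
d = −ln(1 − 0.296296) = −ln(0.703704) = 0.3514.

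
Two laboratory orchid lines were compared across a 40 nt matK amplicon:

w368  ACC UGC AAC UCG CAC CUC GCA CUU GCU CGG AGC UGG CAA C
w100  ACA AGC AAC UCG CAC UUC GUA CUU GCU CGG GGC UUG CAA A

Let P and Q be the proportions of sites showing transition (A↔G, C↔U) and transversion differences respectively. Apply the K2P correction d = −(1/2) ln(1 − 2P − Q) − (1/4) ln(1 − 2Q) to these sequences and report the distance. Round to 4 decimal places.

0.1996

Mismatches occur at site 3 (C/A, transversion), site 4 (U/A, transversion), site 16 (C/U, transition), site 20 (C/U, transition), site 31 (A/G, transition), site 35 (G/U, transversion), site 40 (C/A, transversion).
Of the 7 differences, 3 transitions and 4 transversions over 40 sites: P = 3/40 = 0.075000, Q = 4/40 = 0.100000.
d = −0.5·ln(0.750000) − 0.25·ln(0.800000) = −0.5·(-0.287682) − 0.25·(-0.223144) = 0.1996.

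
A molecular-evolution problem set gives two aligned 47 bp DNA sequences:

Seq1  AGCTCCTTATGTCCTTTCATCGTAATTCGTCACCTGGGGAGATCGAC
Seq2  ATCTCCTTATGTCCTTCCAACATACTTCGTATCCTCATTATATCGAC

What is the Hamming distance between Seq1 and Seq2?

Differing sites — 2:G/T; 17:T/C; 20:T/A; 22:G/A; 25:A/C; 31:C/A; 32:A/T; 36:G/C; 37:G/A; 38:G/T; 39:G/T; 41:G/T.
That gives 12 mismatches out of 47 aligned sites, so the Hamming distance is 12.

12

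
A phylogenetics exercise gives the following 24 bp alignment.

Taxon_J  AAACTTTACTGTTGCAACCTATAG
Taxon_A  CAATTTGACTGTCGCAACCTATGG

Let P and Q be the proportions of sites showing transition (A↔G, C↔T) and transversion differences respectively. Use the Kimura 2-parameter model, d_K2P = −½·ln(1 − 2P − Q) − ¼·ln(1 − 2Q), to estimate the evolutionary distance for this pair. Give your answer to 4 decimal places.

Mismatches occur at site 1 (A↔C, transversion), site 4 (C↔T, transition), site 7 (T↔G, transversion), site 13 (T↔C, transition), site 23 (A↔G, transition).
Of the 5 differences, 3 transitions and 2 transversions over 24 sites: P = 3/24 = 0.125000, Q = 2/24 = 0.083333.
d = −0.5·ln(0.666667) − 0.25·ln(0.833334) = −0.5·(-0.405465) − 0.25·(-0.182321) = 0.2483.

0.2483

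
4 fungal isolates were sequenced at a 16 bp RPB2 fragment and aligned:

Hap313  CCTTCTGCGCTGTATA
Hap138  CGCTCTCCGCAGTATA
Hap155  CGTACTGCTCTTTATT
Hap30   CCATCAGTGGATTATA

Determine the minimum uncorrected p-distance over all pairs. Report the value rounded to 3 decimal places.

Pairwise Hamming distances:
  Hap313 vs Hap138: 4
  Hap313 vs Hap155: 5
  Hap313 vs Hap30: 6
  Hap138 vs Hap155: 7
  Hap138 vs Hap30: 7
  Hap155 vs Hap30: 9
The smallest is 4 mismatches, between Hap313 and Hap138; p = 4/16 = 0.250.

0.250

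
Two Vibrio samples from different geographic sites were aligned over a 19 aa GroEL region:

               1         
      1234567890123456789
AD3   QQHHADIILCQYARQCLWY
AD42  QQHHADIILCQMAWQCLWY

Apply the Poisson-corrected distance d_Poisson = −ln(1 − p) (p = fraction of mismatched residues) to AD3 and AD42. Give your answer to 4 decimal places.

Differing sites — 12:Y/M; 14:R/W.
p = 2/19 = 0.105263.
d = −ln(1 − 0.105263) = −ln(0.894737) = 0.1112.

0.1112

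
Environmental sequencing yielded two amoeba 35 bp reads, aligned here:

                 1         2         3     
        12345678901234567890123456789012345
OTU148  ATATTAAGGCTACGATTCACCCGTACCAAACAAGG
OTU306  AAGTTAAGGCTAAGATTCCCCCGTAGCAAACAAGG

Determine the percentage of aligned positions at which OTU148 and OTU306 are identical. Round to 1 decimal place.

Differing sites — 2:T/A; 3:A/G; 13:C/A; 19:A/C; 26:C/G.
30 of the 35 sites match, so the percent identity is 30/35 × 100 = 85.7%.

85.7%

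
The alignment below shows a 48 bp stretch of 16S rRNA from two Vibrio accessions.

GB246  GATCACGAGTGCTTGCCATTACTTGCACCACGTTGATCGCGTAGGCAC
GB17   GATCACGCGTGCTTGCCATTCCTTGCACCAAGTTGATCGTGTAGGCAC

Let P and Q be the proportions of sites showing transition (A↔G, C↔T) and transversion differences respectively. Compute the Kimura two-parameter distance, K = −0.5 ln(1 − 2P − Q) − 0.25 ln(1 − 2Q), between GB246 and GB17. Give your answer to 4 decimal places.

Differing sites — 8:A/C (Tv); 21:A/C (Tv); 31:C/A (Tv); 40:C/T (Ti).
Of the 4 differences, 1 transition and 3 transversions over 48 sites: P = 1/48 = 0.020833, Q = 3/48 = 0.062500.
d = −0.5·ln(0.895834) − 0.25·ln(0.875000) = −0.5·(-0.110000) − 0.25·(-0.133531) = 0.0884.

0.0884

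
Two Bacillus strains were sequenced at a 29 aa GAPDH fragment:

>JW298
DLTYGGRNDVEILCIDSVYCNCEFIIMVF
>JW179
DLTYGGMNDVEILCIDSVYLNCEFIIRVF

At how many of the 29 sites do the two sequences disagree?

Differing sites — 7:R/M; 20:C/L; 27:M/R.
That gives 3 mismatches out of 29 aligned sites, so the Hamming distance is 3.

3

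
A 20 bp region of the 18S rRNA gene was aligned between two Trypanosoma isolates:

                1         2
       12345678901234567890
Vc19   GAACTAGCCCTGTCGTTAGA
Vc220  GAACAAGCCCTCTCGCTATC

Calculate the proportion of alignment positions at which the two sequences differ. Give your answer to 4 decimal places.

0.2500

The sequences differ at positions 5 (T/A), 12 (G/C), 16 (T/C), 19 (G/T), 20 (A/C).
There are 5 differences over 20 sites, so p = 5/20 = 0.2500.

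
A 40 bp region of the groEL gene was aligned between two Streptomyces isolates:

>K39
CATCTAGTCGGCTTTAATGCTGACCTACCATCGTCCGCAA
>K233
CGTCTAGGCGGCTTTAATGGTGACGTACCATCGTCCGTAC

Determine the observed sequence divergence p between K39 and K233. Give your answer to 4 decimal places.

Differing sites — 2:A/G; 8:T/G; 20:C/G; 25:C/G; 38:C/T; 40:A/C.
There are 6 differences over 40 sites, so p = 6/40 = 0.1500.

0.1500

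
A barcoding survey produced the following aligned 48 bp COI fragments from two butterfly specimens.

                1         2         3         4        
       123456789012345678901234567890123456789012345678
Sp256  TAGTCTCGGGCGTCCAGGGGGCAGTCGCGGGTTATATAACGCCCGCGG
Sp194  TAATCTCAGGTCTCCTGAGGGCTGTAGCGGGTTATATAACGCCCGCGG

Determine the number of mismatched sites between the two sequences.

The sequences differ at positions 3 (G/A), 8 (G/A), 11 (C/T), 12 (G/C), 16 (A/T), 18 (G/A), 23 (A/T), 26 (C/A).
That gives 8 mismatches out of 48 aligned sites, so the Hamming distance is 8.

8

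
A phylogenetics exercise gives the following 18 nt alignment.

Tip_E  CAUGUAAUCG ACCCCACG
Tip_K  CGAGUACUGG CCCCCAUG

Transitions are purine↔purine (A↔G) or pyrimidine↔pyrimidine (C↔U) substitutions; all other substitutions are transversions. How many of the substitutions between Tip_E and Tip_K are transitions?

Differing sites — 2:A/G (Ti); 3:U/A (Tv); 7:A/C (Tv); 9:C/G (Tv); 11:A/C (Tv); 17:C/U (Ti).
Of the 6 differences, 2 transitions and 4 transversions, so the answer is 2.

2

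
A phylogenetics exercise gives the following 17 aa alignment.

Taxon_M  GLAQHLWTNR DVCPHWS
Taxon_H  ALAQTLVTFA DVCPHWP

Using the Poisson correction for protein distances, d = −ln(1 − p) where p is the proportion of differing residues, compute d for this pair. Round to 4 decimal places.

0.4353

The sequences differ at positions 1 (G/A), 5 (H/T), 7 (W/V), 9 (N/F), 10 (R/A), 17 (S/P).
p = 6/17 = 0.352941.
d = −ln(1 − 0.352941) = −ln(0.647059) = 0.4353.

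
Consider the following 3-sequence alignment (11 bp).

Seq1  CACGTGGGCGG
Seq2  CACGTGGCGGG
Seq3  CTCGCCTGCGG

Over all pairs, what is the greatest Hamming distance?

Pairwise Hamming distances:
  Seq1 vs Seq2: 2
  Seq1 vs Seq3: 4
  Seq2 vs Seq3: 6
The largest is 6, between Seq2 and Seq3.

6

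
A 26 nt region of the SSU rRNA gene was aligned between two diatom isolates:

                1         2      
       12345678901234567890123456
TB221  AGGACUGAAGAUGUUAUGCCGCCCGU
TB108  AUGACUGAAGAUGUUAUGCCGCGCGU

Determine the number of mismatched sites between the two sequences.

2

Mismatches occur at site 2 (G→U), site 23 (C→G).
That gives 2 mismatches out of 26 aligned sites, so the Hamming distance is 2.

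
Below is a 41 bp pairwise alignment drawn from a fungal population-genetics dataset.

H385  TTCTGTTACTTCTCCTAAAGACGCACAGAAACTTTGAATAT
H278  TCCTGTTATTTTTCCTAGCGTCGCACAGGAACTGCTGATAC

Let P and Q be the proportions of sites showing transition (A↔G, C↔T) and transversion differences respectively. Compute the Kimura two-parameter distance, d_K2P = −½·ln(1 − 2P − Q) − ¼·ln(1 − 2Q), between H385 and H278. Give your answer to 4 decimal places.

0.3888

Differing sites — 2:T/C (Ti); 9:C/T (Ti); 12:C/T (Ti); 18:A/G (Ti); 19:A/C (Tv); 21:A/T (Tv); 29:A/G (Ti); 34:T/G (Tv); 35:T/C (Ti); 36:G/T (Tv); 37:A/G (Ti); 41:T/C (Ti).
Of the 12 differences, 8 transitions and 4 transversions over 41 sites: P = 8/41 = 0.195122, Q = 4/41 = 0.097561.
d = −0.5·ln(0.512195) − 0.25·ln(0.804878) = −0.5·(-0.669050) − 0.25·(-0.217065) = 0.3888.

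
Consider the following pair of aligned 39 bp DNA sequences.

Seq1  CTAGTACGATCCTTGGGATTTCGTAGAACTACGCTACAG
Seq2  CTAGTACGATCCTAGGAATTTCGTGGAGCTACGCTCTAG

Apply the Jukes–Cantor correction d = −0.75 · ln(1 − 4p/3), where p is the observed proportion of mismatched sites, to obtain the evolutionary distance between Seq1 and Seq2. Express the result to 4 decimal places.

The sequences differ at positions 14 (T/A), 17 (G/A), 25 (A/G), 28 (A/G), 36 (A/C), 37 (C/T).
p = 6/39 = 0.153846.
d = −0.75 · ln(1 − (4/3)·0.153846) = −0.75 · ln(0.794872) = −0.75 · (-0.229574) = 0.1722.

0.1722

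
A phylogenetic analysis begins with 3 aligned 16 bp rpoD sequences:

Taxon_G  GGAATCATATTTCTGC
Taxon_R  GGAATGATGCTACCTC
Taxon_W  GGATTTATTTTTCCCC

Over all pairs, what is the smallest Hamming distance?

Pairwise Hamming distances:
  Taxon_G vs Taxon_R: 6
  Taxon_G vs Taxon_W: 5
  Taxon_R vs Taxon_W: 6
The smallest is 5, between Taxon_G and Taxon_W.

5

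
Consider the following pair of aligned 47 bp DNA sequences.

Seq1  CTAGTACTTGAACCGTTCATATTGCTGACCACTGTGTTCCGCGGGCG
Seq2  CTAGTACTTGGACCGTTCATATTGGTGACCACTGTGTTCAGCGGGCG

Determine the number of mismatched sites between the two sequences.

3

Mismatches occur at site 11 (A→G), site 25 (C→G), site 40 (C→A).
That gives 3 mismatches out of 47 aligned sites, so the Hamming distance is 3.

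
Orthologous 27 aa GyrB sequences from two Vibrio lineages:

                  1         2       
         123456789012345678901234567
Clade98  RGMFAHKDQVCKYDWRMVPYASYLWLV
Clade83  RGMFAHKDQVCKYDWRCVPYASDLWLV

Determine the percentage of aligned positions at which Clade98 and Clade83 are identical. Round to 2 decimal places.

Mismatches occur at site 17 (M→C), site 23 (Y→D).
25 of the 27 sites match, so the percent identity is 25/27 × 100 = 92.59%.

92.59%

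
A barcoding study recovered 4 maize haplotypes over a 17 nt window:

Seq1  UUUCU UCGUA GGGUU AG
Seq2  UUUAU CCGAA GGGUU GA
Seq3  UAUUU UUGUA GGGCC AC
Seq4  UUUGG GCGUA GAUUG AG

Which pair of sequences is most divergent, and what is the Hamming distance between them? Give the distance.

Pairwise Hamming distances:
  Seq1 vs Seq2: 5
  Seq1 vs Seq3: 6
  Seq1 vs Seq4: 6
  Seq2 vs Seq3: 9
  Seq2 vs Seq4: 9
  Seq3 vs Seq4: 10
The largest is 10, between Seq3 and Seq4.

10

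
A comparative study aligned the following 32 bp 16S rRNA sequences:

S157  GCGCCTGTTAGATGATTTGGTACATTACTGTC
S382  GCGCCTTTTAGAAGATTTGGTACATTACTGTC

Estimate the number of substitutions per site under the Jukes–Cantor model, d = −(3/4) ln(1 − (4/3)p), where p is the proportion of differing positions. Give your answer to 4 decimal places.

0.0653

The sequences differ at positions 7 (G/T), 13 (T/A).
p = 2/32 = 0.062500.
d = −0.75 · ln(1 − (4/3)·0.062500) = −0.75 · ln(0.916667) = −0.75 · (-0.087011) = 0.0653.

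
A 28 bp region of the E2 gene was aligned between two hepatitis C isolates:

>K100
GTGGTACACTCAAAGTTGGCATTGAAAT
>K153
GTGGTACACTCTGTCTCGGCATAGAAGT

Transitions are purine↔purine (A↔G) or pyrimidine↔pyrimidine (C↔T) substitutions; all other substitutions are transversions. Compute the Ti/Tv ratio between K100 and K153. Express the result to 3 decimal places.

0.750

The sequences differ at positions 12 (A/T, transversion), 13 (A/G, transition), 14 (A/T, transversion), 15 (G/C, transversion), 17 (T/C, transition), 23 (T/A, transversion), 27 (A/G, transition).
Of the 7 differences, 3 transitions and 4 transversions, so Ti/Tv = 3/4 = 0.750.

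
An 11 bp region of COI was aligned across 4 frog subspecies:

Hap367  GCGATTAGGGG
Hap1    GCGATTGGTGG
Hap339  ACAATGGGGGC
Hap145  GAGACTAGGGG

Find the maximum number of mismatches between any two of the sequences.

7

Pairwise Hamming distances:
  Hap367 vs Hap1: 2
  Hap367 vs Hap339: 5
  Hap367 vs Hap145: 2
  Hap1 vs Hap339: 5
  Hap1 vs Hap145: 4
  Hap339 vs Hap145: 7
The largest is 7, between Hap339 and Hap145.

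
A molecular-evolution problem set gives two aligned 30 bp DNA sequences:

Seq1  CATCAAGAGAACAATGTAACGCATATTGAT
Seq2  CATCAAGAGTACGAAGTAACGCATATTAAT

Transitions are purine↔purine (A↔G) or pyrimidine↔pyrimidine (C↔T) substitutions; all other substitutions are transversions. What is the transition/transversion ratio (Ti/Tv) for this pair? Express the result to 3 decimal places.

1.000

The sequences differ at positions 10 (A/T, transversion), 13 (A/G, transition), 15 (T/A, transversion), 28 (G/A, transition).
Of the 4 differences, 2 transitions and 2 transversions, so Ti/Tv = 2/2 = 1.000.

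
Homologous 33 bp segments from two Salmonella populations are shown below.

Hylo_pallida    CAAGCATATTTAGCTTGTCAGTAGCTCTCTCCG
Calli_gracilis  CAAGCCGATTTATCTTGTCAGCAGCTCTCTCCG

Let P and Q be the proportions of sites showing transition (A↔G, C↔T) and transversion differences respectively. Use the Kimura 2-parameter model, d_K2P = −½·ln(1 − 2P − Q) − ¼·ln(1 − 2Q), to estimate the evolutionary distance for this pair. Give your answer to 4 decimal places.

The sequences differ at positions 6 (A/C, transversion), 7 (T/G, transversion), 13 (G/T, transversion), 22 (T/C, transition).
Of the 4 differences, 1 transition and 3 transversions over 33 sites: P = 1/33 = 0.030303, Q = 3/33 = 0.090909.
d = −0.5·ln(0.848485) − 0.25·ln(0.818182) = −0.5·(-0.164303) − 0.25·(-0.200670) = 0.1323.

0.1323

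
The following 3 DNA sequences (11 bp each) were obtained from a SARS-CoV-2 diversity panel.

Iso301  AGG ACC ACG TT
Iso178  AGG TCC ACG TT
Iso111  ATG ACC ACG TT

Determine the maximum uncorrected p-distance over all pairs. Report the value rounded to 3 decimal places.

0.182

Pairwise Hamming distances:
  Iso301 vs Iso178: 1
  Iso301 vs Iso111: 1
  Iso178 vs Iso111: 2
The largest is 2 mismatches, between Iso178 and Iso111; p = 2/11 = 0.182.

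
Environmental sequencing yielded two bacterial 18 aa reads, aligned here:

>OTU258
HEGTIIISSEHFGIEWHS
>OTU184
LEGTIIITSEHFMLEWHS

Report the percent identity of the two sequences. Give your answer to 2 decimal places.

Mismatches occur at site 1 (H/L), site 8 (S/T), site 13 (G/M), site 14 (I/L).
14 of the 18 sites match, so the percent identity is 14/18 × 100 = 77.78%.

77.78%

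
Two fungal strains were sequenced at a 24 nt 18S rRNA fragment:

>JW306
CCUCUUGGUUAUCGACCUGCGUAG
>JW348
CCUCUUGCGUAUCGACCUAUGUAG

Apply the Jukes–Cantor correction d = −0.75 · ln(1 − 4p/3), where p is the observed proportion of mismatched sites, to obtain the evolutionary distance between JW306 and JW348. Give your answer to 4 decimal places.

0.1885

Differing sites — 8:G/C; 9:U/G; 19:G/A; 20:C/U.
p = 4/24 = 0.166667.
d = −0.75 · ln(1 − (4/3)·0.166667) = −0.75 · ln(0.777777) = −0.75 · (-0.251315) = 0.1885.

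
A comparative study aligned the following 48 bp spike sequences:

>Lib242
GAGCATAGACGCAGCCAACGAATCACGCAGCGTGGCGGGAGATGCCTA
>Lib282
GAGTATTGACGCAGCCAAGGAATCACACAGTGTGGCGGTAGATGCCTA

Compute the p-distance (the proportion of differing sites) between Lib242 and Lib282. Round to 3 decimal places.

Differing sites — 4:C/T; 7:A/T; 19:C/G; 27:G/A; 31:C/T; 39:G/T.
There are 6 differences over 48 sites, so p = 6/48 = 0.125.

0.125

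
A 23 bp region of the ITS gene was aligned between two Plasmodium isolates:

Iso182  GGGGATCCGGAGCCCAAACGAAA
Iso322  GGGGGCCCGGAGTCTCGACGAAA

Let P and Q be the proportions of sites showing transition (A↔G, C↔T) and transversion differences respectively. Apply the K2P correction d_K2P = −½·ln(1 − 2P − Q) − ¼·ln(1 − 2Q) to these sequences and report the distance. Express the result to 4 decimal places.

0.3480

The sequences differ at positions 5 (A/G, transition), 6 (T/C, transition), 13 (C/T, transition), 15 (C/T, transition), 16 (A/C, transversion), 17 (A/G, transition).
Of the 6 differences, 5 transitions and 1 transversion over 23 sites: P = 5/23 = 0.217391, Q = 1/23 = 0.043478.
d = −0.5·ln(0.521740) − 0.25·ln(0.913044) = −0.5·(-0.650586) − 0.25·(-0.090971) = 0.3480.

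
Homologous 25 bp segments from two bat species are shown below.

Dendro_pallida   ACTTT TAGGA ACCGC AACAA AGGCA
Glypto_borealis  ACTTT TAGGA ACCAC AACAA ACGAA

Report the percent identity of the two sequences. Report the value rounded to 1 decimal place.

88.0%

The sequences differ at positions 14 (G/A), 22 (G/C), 24 (C/A).
22 of the 25 sites match, so the percent identity is 22/25 × 100 = 88.0%.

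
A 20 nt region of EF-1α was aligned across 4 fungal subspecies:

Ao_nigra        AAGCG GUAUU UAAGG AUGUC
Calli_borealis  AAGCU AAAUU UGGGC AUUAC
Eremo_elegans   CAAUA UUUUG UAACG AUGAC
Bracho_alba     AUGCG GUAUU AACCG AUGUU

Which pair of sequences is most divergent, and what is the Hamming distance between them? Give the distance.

Pairwise Hamming distances:
  Ao_nigra vs Calli_borealis: 8
  Ao_nigra vs Eremo_elegans: 9
  Ao_nigra vs Bracho_alba: 5
  Calli_borealis vs Eremo_elegans: 13
  Calli_borealis vs Bracho_alba: 12
  Eremo_elegans vs Bracho_alba: 12
The largest is 13, between Calli_borealis and Eremo_elegans.

13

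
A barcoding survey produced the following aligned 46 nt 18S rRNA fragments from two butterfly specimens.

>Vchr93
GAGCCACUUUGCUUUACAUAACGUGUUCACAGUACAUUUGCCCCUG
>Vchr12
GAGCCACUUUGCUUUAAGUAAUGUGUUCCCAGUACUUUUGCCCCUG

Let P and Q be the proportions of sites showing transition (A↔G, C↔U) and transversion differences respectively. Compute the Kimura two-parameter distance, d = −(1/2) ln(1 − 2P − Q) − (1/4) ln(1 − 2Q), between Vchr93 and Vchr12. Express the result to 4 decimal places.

Mismatches occur at site 17 (C↔A, transversion), site 18 (A↔G, transition), site 22 (C↔U, transition), site 29 (A↔C, transversion), site 36 (A↔U, transversion).
Of the 5 differences, 2 transitions and 3 transversions over 46 sites: P = 2/46 = 0.043478, Q = 3/46 = 0.065217.
d = −0.5·ln(0.847827) − 0.25·ln(0.869566) = −0.5·(-0.165079) − 0.25·(-0.139761) = 0.1175.

0.1175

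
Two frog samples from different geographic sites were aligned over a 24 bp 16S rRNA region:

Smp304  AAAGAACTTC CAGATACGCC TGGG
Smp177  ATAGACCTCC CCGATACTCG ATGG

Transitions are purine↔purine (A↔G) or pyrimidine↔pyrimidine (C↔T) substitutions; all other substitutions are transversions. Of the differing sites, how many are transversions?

7

Differing sites — 2:A/T (Tv); 6:A/C (Tv); 9:T/C (Ti); 12:A/C (Tv); 18:G/T (Tv); 20:C/G (Tv); 21:T/A (Tv); 22:G/T (Tv).
Of the 8 differences, 1 transition and 7 transversions, so the answer is 7.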